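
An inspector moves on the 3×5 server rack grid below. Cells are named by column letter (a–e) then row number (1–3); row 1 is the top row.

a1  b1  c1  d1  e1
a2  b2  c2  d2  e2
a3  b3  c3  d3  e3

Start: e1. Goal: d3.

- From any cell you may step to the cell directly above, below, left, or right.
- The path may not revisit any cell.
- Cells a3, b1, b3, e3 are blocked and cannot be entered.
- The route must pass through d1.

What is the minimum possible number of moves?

Any route passes through d1 somewhere between e1 and d3. Summing Manhattan distances along the two legs (e1 → d1 → d3) gives a lower bound of 1 + 2 = 3 moves.
A route of 3 moves achieves this: e1 → d1 → d2 → d3.
Since 3 matches the lower bound, it is optimal.

3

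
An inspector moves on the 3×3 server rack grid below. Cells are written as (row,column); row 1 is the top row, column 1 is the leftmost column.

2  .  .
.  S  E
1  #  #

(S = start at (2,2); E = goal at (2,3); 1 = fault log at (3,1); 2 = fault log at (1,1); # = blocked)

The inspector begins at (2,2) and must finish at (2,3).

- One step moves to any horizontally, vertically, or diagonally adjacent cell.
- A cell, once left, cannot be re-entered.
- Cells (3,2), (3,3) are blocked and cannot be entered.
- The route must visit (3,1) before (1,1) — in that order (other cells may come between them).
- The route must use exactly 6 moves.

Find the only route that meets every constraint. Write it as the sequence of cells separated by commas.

The waypoints must appear in the order (3,1), (1,1), with no cell reused.
Route from (2,2): down-left 1 to (3,1), up 2 to (1,1), right 2 to (1,3), down 1 to (2,3) — 6 moves in all.
Check: order respected (1 at step 1, 2 at step 3); 6 moves as required.

(2,2), (3,1), (2,1), (1,1), (1,2), (1,3), (2,3)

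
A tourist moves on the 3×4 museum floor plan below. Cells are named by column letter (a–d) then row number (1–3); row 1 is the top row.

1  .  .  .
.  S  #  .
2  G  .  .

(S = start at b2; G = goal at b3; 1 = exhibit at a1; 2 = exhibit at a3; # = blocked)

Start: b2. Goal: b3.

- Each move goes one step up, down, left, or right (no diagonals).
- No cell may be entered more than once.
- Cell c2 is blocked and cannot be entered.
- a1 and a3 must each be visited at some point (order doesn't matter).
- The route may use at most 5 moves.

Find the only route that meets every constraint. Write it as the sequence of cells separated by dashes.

b2 - b1 - a1 - a2 - a3 - b3

Any route must reach a1 and a3 and still end at b3 within 5 moves, so the order of the required stops is forced.
Route from b2: up to b1, left to a1, 2× down (reaching a3), right to b3 — 5 moves in all.
Check: all required cells visited; 5 ≤ 5 moves.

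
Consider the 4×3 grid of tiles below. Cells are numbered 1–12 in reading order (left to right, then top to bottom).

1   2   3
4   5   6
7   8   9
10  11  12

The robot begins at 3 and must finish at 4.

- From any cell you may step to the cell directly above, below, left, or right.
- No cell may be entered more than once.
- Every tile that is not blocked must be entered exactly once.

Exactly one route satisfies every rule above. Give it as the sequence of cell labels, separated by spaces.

3 6 9 12 11 10 7 8 5 2 1 4

Need to visit all 12 open cells exactly once, starting at 3 and ending at 4.
Cell 1 has only two open neighbours (4 and 2), so the path must pass straight through it: one of those is the cell it's entered from and the other is where it exits.
Route from 3: 3× down (reaching 12), 2× left (reaching 10), up to 7, right to 8, 2× up (reaching 2), left to 1, down to 4 — 11 moves in all.
Check: all 12 open cells covered.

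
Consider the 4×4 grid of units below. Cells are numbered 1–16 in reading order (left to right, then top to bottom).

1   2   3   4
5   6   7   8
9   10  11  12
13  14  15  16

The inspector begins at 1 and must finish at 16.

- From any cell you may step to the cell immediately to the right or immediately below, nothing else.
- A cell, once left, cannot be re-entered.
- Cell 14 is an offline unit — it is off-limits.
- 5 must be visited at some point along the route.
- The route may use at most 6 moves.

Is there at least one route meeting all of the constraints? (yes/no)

yes

One route that works: 1 → 5 → 9 → 10 → 11 → 15 → 16.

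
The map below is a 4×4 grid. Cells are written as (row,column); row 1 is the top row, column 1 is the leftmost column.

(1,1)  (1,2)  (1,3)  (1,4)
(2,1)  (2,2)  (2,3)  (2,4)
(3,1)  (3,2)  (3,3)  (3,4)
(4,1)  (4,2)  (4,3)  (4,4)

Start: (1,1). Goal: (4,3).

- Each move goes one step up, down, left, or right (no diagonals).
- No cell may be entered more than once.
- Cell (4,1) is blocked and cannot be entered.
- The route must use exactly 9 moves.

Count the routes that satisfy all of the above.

30

Need simple routes of exactly 9 moves from (1,1) to (4,3) (Manhattan distance 5, so 2 moves are spent on a detour and 2 undoing it).
Branch systematically from the start, pruning whenever the remaining move budget drops below the Manhattan distance to (4,3) or differs from it in parity. Grouping the completions by first move — via (2,1): 16; via (1,2): 14 — and summing: 16 + 14 = 30.
That gives 30 routes.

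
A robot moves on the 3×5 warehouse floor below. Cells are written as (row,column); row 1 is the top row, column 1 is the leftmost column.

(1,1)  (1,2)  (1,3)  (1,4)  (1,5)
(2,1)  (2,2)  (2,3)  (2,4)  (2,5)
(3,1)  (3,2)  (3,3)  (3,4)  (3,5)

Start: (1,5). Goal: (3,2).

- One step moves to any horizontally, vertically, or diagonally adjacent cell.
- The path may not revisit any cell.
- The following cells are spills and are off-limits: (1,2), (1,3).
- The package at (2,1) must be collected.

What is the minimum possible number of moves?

Any route passes through (2,1) somewhere between (1,5) and (3,2). Summing Chebyshev distances along the two legs ((1,5) → (2,1) → (3,2)) gives a lower bound of 4 + 1 = 5 moves.
A route of 5 moves achieves this: (1,5) → (1,4) → (2,3) → (2,2) → (2,1) → (3,2).
Since 5 matches the lower bound, it is optimal.

5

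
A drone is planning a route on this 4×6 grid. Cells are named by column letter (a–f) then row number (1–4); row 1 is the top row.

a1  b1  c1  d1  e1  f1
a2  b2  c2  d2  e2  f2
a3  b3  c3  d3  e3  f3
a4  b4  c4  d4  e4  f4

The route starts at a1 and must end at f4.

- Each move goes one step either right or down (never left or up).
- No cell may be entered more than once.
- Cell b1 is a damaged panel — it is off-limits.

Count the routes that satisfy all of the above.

21

A right/down-only route from a1 to f4 makes exactly 3 down-moves and 5 right-moves in some order.
With no other constraints that would be C(8,3) = 56 routes.
Subtract routes through each blocked cell (inclusion–exclusion for overlaps): − through b1: 35 → 21.
That gives 21 routes.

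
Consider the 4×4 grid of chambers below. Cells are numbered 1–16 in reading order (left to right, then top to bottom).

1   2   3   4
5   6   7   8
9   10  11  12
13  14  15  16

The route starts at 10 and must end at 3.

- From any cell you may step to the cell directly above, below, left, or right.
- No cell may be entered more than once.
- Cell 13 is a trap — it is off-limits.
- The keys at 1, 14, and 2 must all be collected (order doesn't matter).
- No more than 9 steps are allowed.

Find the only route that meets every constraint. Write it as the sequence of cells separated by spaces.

The budget equals the shortest possible length, so every move has to be on a shortest route through the required cells.
Route from 10: down to 14, right to 15, 2× up (reaching 7), 2× left (reaching 5), up to 1, 2× right (reaching 3) — 9 moves in all.
Check: all required cells visited; 9 ≤ 9 moves.

10 14 15 11 7 6 5 1 2 3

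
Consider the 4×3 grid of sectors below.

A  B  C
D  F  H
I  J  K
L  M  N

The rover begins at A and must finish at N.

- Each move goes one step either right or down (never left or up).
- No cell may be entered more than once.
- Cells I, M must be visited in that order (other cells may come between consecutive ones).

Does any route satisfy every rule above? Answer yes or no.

One route that works: A → D → I → L → M → N.

yes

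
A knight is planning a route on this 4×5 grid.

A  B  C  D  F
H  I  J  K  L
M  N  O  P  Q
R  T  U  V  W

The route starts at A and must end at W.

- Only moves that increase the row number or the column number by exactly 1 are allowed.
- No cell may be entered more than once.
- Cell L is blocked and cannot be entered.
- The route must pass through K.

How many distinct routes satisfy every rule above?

8

A right/down-only route from A to W makes exactly 3 down-moves and 4 right-moves in some order.
With no other constraints that would be C(7,3) = 35 routes.
Split at K and multiply the segment counts (each segment already excludes blocked cells): A→K: 4; K→W: 2; product = 8.
That gives 8 routes.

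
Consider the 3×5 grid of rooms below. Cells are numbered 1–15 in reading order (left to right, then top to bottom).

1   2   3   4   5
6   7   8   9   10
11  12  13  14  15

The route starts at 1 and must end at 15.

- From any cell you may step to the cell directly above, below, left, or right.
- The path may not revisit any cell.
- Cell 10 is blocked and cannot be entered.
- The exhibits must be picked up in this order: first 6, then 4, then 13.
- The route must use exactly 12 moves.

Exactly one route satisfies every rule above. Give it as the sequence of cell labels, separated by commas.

The waypoints must appear in the order 6, 4, 13, with no cell reused.
Route from 1: 2× down (reaching 11), right to 12, 2× up (reaching 2), 2× right (reaching 4), down to 9, left to 8, down to 13, 2× right (reaching 15) — 12 moves in all.
Check: order respected (6 at step 1, 4 at step 7, 13 at step 10); 12 moves as required.

1, 6, 11, 12, 7, 2, 3, 4, 9, 8, 13, 14, 15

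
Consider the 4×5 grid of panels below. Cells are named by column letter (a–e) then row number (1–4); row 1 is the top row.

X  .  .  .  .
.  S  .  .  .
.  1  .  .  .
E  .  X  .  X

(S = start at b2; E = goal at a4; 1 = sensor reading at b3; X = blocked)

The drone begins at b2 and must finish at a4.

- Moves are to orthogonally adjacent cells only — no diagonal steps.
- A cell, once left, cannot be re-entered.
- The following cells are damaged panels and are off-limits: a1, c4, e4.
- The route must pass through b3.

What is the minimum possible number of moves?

Any route passes through b3 somewhere between b2 and a4. Summing Manhattan distances along the two legs (b2 → b3 → a4) gives a lower bound of 1 + 2 = 3 moves.
A route of 3 moves achieves this: b2 → b3 → b4 → a4.
Since 3 matches the lower bound, it is optimal.

3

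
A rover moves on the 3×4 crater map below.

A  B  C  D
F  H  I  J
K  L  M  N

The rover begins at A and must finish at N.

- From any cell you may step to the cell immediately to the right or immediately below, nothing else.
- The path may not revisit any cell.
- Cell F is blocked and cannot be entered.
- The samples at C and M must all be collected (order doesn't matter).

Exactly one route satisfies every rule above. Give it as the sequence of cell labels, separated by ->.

Moves only go right or down, so the column and row indices never decrease.
Route from A: 2× right (reaching C), 2× down (reaching M), right to N — 5 moves in all.
Check: all required cells visited.

A -> B -> C -> I -> M -> N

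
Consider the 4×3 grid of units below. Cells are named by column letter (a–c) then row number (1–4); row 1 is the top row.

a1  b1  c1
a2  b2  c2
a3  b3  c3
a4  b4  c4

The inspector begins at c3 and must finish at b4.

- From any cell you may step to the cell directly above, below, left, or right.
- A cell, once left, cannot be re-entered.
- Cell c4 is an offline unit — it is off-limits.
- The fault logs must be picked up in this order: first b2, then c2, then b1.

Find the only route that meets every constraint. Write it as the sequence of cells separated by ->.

c3 -> b3 -> b2 -> c2 -> c1 -> b1 -> a1 -> a2 -> a3 -> a4 -> b4

The waypoints must appear in the order b2, c2, b1, with no cell reused.
Route from c3: left to b3, up to b2, right to c2, up to c1, 2× left (reaching a1), 3× down (reaching a4), right to b4 — 10 moves in all.
Check: order respected (b2 at step 2, c2 at step 3, b1 at step 5).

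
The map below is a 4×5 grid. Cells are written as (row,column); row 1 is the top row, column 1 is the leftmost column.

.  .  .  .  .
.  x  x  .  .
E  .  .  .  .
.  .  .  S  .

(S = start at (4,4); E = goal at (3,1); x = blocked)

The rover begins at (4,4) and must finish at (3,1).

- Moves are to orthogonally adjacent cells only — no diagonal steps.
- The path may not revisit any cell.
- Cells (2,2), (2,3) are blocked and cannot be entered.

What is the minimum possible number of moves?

The Manhattan distance from (4,4) to (3,1) is |4−3| + |4−1| = 4, so at least 4 moves are needed.
A route of 4 moves achieves this: (4,4) → (3,4) → (3,3) → (3,2) → (3,1).
Since 4 matches the lower bound, it is optimal.

4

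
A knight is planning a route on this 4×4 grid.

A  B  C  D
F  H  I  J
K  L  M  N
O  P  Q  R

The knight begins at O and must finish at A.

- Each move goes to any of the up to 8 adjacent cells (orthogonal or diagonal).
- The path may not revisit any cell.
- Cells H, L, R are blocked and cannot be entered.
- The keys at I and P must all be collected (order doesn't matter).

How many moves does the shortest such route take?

Any route passes through I and P in some order between O and A. Summing Chebyshev distances along each leg and taking the cheapest ordering (O → P → I → A) gives a lower bound of 1 + 2 + 2 = 5 moves.
A route of 5 moves achieves this: O → P → M → I → B → A.
Since 5 matches the lower bound, it is optimal.

5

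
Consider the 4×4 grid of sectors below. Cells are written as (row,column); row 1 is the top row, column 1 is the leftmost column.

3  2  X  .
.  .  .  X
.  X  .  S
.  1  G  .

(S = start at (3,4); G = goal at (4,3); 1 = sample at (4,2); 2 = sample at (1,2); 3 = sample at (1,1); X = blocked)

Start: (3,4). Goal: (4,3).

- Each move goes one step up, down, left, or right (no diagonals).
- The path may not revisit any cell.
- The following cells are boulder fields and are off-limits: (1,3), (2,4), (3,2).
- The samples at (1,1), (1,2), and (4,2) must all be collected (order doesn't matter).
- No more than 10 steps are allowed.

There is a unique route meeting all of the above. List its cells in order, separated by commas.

(3,4), (3,3), (2,3), (2,2), (1,2), (1,1), (2,1), (3,1), (4,1), (4,2), (4,3)

The 10-move cap with required stops at (1,1), (1,2), (4,2) leaves no slack for detours.
Route from (3,4): left 1 to (3,3), up 1 to (2,3), left 1 to (2,2), up 1 to (1,2), left 1 to (1,1), down 3 to (4,1), right 2 to (4,3) — 10 moves in all.
Check: all required cells visited; 10 ≤ 10 moves.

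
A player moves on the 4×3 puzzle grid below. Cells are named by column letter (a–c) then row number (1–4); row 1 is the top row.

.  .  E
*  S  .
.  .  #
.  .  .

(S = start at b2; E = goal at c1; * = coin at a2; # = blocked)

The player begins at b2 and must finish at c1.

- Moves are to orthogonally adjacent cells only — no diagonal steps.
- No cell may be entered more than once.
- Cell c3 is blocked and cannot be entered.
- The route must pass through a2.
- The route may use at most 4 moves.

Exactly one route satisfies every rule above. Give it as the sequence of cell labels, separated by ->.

b2 -> a2 -> a1 -> b1 -> c1

The 4-move cap with required stops at a2 leaves no slack for detours.
Route from b2: left 1 to a2, up 1 to a1, right 2 to c1 — 4 moves in all.
Check: all required cells visited; 4 ≤ 4 moves.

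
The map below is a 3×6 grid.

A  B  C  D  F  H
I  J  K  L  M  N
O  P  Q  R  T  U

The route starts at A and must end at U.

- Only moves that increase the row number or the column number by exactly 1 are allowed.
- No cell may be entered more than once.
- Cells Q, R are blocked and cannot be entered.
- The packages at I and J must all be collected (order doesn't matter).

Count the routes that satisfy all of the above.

2

A right/down-only route from A to U makes exactly 2 down-moves and 5 right-moves in some order.
With no other constraints that would be C(7,2) = 21 routes.
A monotone route can only reach the required cells in the order I, J, so split there and multiply the segment counts (each segment already excludes blocked cells): A→I: 1; I→J: 1; J→U: 2; product = 2.
That gives 2 routes.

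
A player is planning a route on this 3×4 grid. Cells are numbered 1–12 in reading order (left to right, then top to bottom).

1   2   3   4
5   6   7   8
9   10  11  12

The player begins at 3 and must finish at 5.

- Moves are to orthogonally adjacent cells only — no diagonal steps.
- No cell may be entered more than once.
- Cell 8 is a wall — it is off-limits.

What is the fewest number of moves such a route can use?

3

The Manhattan distance from 3 to 5 is |1−2| + |3−1| = 3, so at least 3 moves are needed.
A route of 3 moves achieves this: 3 → 7 → 6 → 5.
Since 3 matches the lower bound, it is optimal.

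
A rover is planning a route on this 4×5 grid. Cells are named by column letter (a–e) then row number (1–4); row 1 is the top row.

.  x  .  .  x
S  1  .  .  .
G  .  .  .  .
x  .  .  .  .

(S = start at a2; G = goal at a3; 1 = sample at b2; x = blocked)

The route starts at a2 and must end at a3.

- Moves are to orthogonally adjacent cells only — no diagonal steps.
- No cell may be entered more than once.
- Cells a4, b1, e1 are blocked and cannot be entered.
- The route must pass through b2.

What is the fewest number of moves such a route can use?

3

Any route passes through b2 somewhere between a2 and a3. Summing Manhattan distances along the two legs (a2 → b2 → a3) gives a lower bound of 1 + 2 = 3 moves.
A route of 3 moves achieves this: a2 → b2 → b3 → a3.
Since 3 matches the lower bound, it is optimal.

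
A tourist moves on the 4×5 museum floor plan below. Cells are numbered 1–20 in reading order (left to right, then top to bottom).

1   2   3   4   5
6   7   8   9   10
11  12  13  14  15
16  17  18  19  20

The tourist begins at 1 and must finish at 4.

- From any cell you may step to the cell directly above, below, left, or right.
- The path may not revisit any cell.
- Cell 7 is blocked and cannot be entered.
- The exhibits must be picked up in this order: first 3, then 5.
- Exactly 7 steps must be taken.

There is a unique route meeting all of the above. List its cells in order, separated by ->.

The waypoints must appear in the order 3, 5, with no cell reused.
Route from 1: 2× right (reaching 3), down to 8, 2× right (reaching 10), up to 5, left to 4 — 7 moves in all.
Check: order respected (3 at step 2, 5 at step 6); 7 moves as required.

1 -> 2 -> 3 -> 8 -> 9 -> 10 -> 5 -> 4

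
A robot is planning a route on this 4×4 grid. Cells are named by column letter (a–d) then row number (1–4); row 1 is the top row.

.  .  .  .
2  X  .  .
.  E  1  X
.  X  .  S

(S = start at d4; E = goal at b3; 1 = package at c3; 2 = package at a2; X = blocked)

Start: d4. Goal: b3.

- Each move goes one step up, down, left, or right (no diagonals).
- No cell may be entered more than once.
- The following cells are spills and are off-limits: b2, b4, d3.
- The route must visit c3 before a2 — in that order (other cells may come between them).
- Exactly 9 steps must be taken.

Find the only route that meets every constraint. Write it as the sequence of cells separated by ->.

d4 -> c4 -> c3 -> c2 -> c1 -> b1 -> a1 -> a2 -> a3 -> b3

The waypoints must appear in the order c3, a2, with no cell reused.
Route from d4: left to c4, 3× up (reaching c1), 2× left (reaching a1), 2× down (reaching a3), right to b3 — 9 moves in all.
Check: order respected (1 at step 2, 2 at step 7); 9 moves as required.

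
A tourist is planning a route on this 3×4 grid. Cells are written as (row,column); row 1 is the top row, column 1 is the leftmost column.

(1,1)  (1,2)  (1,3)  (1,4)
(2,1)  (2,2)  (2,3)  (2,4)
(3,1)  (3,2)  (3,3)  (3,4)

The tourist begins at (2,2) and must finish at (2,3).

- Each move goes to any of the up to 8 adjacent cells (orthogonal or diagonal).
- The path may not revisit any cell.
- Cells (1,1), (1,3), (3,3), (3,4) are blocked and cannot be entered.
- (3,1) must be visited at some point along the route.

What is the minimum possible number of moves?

Any route passes through (3,1) somewhere between (2,2) and (2,3). Summing Chebyshev distances along the two legs ((2,2) → (3,1) → (2,3)) gives a lower bound of 1 + 2 = 3 moves.
A route of 3 moves achieves this: (2,2) → (3,1) → (3,2) → (2,3).
Since 3 matches the lower bound, it is optimal.

3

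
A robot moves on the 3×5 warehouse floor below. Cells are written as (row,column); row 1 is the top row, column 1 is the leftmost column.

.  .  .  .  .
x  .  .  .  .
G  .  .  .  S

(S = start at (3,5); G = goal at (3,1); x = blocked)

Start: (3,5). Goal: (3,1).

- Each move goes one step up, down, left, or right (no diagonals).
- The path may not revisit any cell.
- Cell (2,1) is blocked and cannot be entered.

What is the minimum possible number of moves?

4

The Manhattan distance from (3,5) to (3,1) is |3−3| + |5−1| = 4, so at least 4 moves are needed.
A route of 4 moves achieves this: (3,5) → (3,4) → (3,3) → (3,2) → (3,1).
Since 4 matches the lower bound, it is optimal.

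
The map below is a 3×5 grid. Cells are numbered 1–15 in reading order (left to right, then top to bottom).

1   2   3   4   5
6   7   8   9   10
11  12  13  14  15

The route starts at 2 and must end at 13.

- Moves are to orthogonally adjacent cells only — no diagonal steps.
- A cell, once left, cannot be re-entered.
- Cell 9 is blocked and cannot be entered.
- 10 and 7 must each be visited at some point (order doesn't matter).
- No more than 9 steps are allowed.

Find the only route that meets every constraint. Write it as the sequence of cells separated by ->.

The budget equals the shortest possible length, so every move has to be on a shortest route through the required cells.
Route from 2: down to 7, right to 8, up to 3, 2× right (reaching 5), 2× down (reaching 15), 2× left (reaching 13) — 9 moves in all.
Check: all required cells visited; 9 ≤ 9 moves.

2 -> 7 -> 8 -> 3 -> 4 -> 5 -> 10 -> 15 -> 14 -> 13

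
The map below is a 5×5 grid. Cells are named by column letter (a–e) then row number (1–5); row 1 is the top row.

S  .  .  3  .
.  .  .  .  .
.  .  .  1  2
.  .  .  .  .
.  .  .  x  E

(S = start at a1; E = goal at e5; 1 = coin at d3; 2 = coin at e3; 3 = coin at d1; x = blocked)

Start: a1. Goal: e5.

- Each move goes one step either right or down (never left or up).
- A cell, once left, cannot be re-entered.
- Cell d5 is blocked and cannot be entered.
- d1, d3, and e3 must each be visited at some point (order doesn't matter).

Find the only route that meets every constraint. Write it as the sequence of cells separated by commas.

a1, b1, c1, d1, d2, d3, e3, e4, e5

Moves only go right or down, so the column and row indices never decrease.
Route from a1: right 3 to d1, down 2 to d3, right 1 to e3, down 2 to e5 — 8 moves in all.
Check: all required cells visited.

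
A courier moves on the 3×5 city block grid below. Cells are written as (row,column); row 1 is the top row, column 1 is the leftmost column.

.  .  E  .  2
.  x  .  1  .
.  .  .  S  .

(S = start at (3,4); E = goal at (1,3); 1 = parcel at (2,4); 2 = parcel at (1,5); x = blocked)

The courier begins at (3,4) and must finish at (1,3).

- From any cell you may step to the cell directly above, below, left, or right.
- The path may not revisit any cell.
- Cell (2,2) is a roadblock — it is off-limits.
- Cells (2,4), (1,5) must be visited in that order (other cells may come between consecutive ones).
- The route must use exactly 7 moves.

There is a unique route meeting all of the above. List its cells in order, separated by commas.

(3,4), (3,3), (2,3), (2,4), (2,5), (1,5), (1,4), (1,3)

The waypoints must appear in the order (2,4), (1,5), with no cell reused.
Route from (3,4): left 1 to (3,3), up 1 to (2,3), right 2 to (2,5), up 1 to (1,5), left 2 to (1,3) — 7 moves in all.
Check: order respected (1 at step 3, 2 at step 5); 7 moves as required.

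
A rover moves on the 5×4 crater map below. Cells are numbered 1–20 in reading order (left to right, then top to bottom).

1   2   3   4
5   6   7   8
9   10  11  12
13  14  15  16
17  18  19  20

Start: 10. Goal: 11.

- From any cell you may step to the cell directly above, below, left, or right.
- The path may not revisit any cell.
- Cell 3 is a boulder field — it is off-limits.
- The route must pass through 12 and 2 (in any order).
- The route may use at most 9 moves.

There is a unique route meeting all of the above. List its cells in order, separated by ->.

The budget equals the shortest possible length, so every move has to be on a shortest route through the required cells.
Route from 10: left to 9, 2× up (reaching 1), right to 2, down to 6, 2× right (reaching 8), down to 12, left to 11 — 9 moves in all.
Check: all required cells visited; 9 ≤ 9 moves.

10 -> 9 -> 5 -> 1 -> 2 -> 6 -> 7 -> 8 -> 12 -> 11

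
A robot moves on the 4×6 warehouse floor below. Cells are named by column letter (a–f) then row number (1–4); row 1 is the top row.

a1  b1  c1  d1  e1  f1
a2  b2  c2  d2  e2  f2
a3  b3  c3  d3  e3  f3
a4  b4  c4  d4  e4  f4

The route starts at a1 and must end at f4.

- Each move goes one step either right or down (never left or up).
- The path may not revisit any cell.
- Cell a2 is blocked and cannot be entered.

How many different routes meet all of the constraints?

35

A right/down-only route from a1 to f4 makes exactly 3 down-moves and 5 right-moves in some order.
With no other constraints that would be C(8,3) = 56 routes.
Subtract routes through each blocked cell (inclusion–exclusion for overlaps): − through a2: 21 → 35.
That gives 35 routes.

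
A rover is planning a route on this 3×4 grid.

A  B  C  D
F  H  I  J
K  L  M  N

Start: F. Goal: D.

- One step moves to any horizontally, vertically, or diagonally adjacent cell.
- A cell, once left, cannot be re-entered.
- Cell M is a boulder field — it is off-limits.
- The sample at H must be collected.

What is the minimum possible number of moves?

3

Any route passes through H somewhere between F and D. Summing Chebyshev distances along the two legs (F → H → D) gives a lower bound of 1 + 2 = 3 moves.
A route of 3 moves achieves this: F → H → C → D.
Since 3 matches the lower bound, it is optimal.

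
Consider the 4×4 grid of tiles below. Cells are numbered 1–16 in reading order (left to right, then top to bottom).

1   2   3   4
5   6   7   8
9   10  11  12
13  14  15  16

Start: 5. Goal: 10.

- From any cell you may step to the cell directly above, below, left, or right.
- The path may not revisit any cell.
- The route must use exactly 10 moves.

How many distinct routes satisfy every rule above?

Need simple routes of exactly 10 moves from 5 to 10 (Manhattan distance 2, so 4 moves are spent on a detour and 4 undoing it).
Branch systematically from the start, pruning whenever the remaining move budget drops below the Manhattan distance to 10 or differs from it in parity. Grouping the completions by first move — via 1: 16; via 9: 5; via 6: 15 — and summing: 16 + 5 + 15 = 36.
That gives 36 routes.

36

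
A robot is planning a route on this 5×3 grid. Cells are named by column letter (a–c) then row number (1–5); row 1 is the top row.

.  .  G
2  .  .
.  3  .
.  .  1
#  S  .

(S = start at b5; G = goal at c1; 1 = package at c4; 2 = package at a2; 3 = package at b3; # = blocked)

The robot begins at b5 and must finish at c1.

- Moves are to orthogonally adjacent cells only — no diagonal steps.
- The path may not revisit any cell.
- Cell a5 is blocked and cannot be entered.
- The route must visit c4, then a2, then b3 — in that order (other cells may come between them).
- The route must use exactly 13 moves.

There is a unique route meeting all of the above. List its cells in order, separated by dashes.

The waypoints must appear in the order c4, a2, b3, with no cell reused.
Route from b5: right 1 to c5, up 1 to c4, left 2 to a4, up 3 to a1, right 1 to b1, down 2 to b3, right 1 to c3, up 2 to c1 — 13 moves in all.
Check: order respected (1 at step 2, 2 at step 6, 3 at step 10); 13 moves as required.

b5 - c5 - c4 - b4 - a4 - a3 - a2 - a1 - b1 - b2 - b3 - c3 - c2 - c1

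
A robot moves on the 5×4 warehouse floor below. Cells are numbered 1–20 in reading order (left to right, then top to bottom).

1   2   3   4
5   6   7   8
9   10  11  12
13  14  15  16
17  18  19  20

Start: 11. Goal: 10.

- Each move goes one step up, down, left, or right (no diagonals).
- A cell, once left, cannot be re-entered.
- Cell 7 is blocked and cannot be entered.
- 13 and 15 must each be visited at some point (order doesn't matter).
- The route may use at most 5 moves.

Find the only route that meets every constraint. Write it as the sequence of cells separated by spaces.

Any route must reach 13 and 15 and still end at 10 within 5 moves, so the order of the required stops is forced.
Route from 11: down 1 to 15, left 2 to 13, up 1 to 9, right 1 to 10 — 5 moves in all.
Check: all required cells visited; 5 ≤ 5 moves.

11 15 14 13 9 10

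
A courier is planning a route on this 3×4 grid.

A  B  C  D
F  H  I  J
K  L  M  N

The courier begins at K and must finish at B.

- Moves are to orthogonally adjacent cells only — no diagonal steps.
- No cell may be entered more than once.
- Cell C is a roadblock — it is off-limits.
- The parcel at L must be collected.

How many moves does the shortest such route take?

3

Any route passes through L somewhere between K and B. Summing Manhattan distances along the two legs (K → L → B) gives a lower bound of 1 + 2 = 3 moves.
A route of 3 moves achieves this: K → L → H → B.
Since 3 matches the lower bound, it is optimal.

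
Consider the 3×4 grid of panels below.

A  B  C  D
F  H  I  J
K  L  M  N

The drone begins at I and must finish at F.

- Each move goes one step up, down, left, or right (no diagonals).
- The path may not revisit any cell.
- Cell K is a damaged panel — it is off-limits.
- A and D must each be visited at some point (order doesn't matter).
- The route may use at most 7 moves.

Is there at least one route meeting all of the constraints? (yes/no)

One route that works: I → J → D → C → B → A → F.

yes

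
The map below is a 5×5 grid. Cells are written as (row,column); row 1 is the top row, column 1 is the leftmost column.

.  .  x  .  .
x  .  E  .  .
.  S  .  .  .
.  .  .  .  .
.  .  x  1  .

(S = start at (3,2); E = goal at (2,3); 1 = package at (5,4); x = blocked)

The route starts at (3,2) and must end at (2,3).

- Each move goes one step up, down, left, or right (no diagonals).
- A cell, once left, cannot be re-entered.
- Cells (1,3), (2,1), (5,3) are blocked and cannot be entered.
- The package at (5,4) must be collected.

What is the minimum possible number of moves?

Any route passes through (5,4) somewhere between (3,2) and (2,3). Summing Manhattan distances along the two legs ((3,2) → (5,4) → (2,3)) gives a lower bound of 4 + 4 = 8 moves.
The shortest route satisfying every rule uses 10 moves: (3,2) → (4,2) → (4,3) → (4,4) → (5,4) → (5,5) → (4,5) → (3,5) → (2,5) → (2,4) → (2,3).
The bound of 8 isn't tight here; checking systematically, no route of length 8 through 9 satisfies every constraint, so 10 is the minimum.

10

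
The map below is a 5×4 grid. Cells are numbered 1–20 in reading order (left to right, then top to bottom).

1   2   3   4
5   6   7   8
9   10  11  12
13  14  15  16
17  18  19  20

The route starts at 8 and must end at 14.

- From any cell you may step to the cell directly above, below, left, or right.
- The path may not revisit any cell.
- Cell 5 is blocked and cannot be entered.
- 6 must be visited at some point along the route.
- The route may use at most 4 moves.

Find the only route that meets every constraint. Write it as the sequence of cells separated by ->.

The budget equals the shortest possible length, so every move has to be on a shortest route through the required cells.
Route from 8: left 2 to 6, down 2 to 14 — 4 moves in all.
Check: all required cells visited; 4 ≤ 4 moves.

8 -> 7 -> 6 -> 10 -> 14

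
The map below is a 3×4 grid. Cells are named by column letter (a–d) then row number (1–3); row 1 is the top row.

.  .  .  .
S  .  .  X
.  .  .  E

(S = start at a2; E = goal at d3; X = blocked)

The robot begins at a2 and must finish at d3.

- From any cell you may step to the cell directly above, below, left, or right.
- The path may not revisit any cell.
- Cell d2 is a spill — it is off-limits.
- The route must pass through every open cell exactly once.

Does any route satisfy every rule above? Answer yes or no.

no

Cell d1 has only one open neighbour but is neither the start nor the goal, so a Hamiltonian route would have to both enter and leave it through the same neighbour — impossible without revisiting.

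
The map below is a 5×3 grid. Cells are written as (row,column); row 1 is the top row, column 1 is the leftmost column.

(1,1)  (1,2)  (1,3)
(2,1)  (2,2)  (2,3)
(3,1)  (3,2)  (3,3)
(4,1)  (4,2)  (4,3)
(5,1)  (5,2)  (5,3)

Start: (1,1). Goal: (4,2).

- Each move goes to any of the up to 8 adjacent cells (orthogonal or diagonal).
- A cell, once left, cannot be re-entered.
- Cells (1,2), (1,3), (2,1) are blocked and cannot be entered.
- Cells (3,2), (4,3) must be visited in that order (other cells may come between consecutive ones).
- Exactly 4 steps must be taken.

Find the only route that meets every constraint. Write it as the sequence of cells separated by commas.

The waypoints must appear in the order (3,2), (4,3), with no cell reused.
Route from (1,1): down-right 1 to (2,2), down 1 to (3,2), down-right 1 to (4,3), left 1 to (4,2) — 4 moves in all.
Check: order respected ((3,2) at step 2, (4,3) at step 3); 4 moves as required.

(1,1), (2,2), (3,2), (4,3), (4,2)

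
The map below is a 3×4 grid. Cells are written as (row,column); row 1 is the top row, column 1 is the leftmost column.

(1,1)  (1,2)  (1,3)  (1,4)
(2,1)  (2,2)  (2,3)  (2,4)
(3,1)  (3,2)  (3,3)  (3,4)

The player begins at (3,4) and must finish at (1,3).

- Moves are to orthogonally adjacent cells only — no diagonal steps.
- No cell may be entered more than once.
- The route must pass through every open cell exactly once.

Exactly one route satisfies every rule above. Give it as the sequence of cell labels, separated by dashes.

(3,4) - (3,3) - (3,2) - (3,1) - (2,1) - (1,1) - (1,2) - (2,2) - (2,3) - (2,4) - (1,4) - (1,3)

Need to visit all 12 open cells exactly once, starting at (3,4) and ending at (1,3).
Cell (1,1) has only two open neighbours ((2,1) and (1,2)), so the path must pass straight through it: one of those is the cell it's entered from and the other is where it exits.
Route from (3,4): left 3 to (3,1), up 2 to (1,1), right 1 to (1,2), down 1 to (2,2), right 2 to (2,4), up 1 to (1,4), left 1 to (1,3) — 11 moves in all.
Check: all 12 open cells covered.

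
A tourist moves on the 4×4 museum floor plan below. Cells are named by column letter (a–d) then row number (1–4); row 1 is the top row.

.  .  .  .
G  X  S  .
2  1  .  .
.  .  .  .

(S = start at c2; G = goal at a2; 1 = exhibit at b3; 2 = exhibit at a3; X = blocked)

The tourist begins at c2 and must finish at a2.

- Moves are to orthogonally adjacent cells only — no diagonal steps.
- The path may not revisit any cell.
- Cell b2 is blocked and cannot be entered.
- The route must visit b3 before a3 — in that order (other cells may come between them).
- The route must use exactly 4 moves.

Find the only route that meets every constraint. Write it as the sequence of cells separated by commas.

c2, c3, b3, a3, a2

The waypoints must appear in the order b3, a3, with no cell reused.
Route from c2: down to c3, 2× left (reaching a3), up to a2 — 4 moves in all.
Check: order respected (1 at step 2, 2 at step 3); 4 moves as required.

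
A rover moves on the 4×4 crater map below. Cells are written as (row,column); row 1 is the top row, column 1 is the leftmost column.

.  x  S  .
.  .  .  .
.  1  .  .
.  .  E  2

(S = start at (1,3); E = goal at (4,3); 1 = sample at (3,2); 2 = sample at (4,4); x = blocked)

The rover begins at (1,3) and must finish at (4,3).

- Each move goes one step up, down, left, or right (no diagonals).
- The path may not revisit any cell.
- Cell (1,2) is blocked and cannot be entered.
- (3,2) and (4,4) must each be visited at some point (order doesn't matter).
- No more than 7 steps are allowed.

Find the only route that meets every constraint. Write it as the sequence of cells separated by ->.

(1,3) -> (2,3) -> (2,2) -> (3,2) -> (3,3) -> (3,4) -> (4,4) -> (4,3)

The budget equals the shortest possible length, so every move has to be on a shortest route through the required cells.
Route from (1,3): down to (2,3), left to (2,2), down to (3,2), 2× right (reaching (3,4)), down to (4,4), left to (4,3) — 7 moves in all.
Check: all required cells visited; 7 ≤ 7 moves.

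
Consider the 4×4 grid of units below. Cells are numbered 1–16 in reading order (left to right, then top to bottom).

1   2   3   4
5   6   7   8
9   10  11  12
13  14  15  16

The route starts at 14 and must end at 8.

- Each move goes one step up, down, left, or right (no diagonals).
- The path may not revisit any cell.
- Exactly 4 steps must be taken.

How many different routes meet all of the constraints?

6

Need simple routes of exactly 4 moves from 14 to 8 (Manhattan distance 4, so 0 moves are spent on a detour and 0 undoing it).
Enumerating: 14 10 6 7 8 | 14 10 11 7 8 | 14 10 11 12 8 | 14 15 11 7 8 | 14 15 11 12 8 | 14 15 16 12 8.
That gives 6 routes.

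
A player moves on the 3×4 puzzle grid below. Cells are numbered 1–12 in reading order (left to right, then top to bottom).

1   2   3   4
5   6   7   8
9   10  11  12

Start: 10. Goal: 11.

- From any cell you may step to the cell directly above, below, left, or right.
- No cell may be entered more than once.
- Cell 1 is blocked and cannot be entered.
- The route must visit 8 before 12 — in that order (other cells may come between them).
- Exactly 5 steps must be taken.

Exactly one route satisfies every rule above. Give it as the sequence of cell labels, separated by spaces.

The waypoints must appear in the order 8, 12, with no cell reused.
Route from 10: up to 6, 2× right (reaching 8), down to 12, left to 11 — 5 moves in all.
Check: order respected (8 at step 3, 12 at step 4); 5 moves as required.

10 6 7 8 12 11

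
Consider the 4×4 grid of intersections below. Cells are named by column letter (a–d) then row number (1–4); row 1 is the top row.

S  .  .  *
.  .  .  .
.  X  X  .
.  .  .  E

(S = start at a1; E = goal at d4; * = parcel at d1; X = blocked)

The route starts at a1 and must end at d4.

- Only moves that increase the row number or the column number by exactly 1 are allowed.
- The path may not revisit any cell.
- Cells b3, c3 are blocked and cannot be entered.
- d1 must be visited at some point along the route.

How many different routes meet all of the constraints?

1

A right/down-only route from a1 to d4 makes exactly 3 down-moves and 3 right-moves in some order.
With no other constraints that would be C(6,3) = 20 routes.
Split at d1 and multiply the segment counts (each segment already excludes blocked cells): a1→d1: 1; d1→d4: 1; product = 1.
That gives 1 route.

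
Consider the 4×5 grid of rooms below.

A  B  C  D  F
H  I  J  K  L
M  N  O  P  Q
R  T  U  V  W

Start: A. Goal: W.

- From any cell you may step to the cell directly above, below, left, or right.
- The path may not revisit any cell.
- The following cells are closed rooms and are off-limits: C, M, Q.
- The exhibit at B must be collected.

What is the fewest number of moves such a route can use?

7

Any route passes through B somewhere between A and W. Summing Manhattan distances along the two legs (A → B → W) gives a lower bound of 1 + 6 = 7 moves.
A route of 7 moves achieves this: A → B → I → N → T → U → V → W.
Since 7 matches the lower bound, it is optimal.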